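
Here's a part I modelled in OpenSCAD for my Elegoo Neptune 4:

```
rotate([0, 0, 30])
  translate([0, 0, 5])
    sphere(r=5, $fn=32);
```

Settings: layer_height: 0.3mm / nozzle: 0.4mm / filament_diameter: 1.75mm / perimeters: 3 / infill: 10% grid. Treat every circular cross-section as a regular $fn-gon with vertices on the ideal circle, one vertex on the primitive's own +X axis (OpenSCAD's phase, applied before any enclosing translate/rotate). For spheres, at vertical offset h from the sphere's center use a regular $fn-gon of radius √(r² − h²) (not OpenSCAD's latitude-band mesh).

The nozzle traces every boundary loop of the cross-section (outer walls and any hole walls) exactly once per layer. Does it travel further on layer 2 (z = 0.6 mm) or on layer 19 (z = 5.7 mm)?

Layer 2 (z = 0.6): the sphere: section is a regular 32-gon, circumradius = √(r²−h²) = √(5²−4.4²) = 2.375 (perimeter = 2·32·2.375·sin(180°/32) = 14.90 mm); (whole slice rotated 30° about Z — lengths, areas and connectivity unchanged). So its perimeter = 14.90 mm. Layer 19 (z = 5.7): the r=5 sphere contributes a regular 32-gon of circumradius √(5²−0.7²) = 4.951 (perimeter = 2·32·4.951·sin(180°/32) = 31.06 mm); (rotated 30° about Z; rotation is an isometry so areas/perimeters/island counts are preserved). So its perimeter = 31.06 mm. Layer 19 is larger (31.06 vs 14.90 mm).

layer 19 (z = 5.7 mm)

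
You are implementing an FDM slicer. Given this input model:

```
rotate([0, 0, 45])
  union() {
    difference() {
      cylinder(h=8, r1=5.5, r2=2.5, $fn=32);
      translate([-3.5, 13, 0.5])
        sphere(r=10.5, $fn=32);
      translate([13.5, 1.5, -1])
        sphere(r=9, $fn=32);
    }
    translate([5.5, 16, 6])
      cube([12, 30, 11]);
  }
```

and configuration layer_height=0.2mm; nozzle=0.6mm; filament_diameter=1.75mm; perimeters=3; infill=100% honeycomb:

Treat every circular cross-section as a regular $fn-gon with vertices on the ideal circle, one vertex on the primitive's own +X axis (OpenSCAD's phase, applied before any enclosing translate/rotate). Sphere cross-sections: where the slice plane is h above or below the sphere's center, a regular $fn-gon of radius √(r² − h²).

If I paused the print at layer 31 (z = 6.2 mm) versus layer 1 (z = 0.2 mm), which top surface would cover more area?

Layer 31 (z = 6.2): the cone (r1=5.5→r2=2.5) has section circumradius 3.175 here — a regular 32-gon (area = (32/2)·3.175²·sin(360°/32) = 31.47 mm²); the r=10.5 sphere at (-3.5, 13) slices to a regular 32-gon of circumradius 8.818 (√(r²−h²) with h=5.7 from center) (area = (32/2)·8.818²·sin(360°/32) = 242.72 mm²); the r=9 sphere at (13.5, 1.5) slices to a regular 32-gon of circumradius 5.400 (√(r²−h²) with h=7.2 from center) (area = (32/2)·5.400²·sin(360°/32) = 91.02 mm²); After the difference (first − rest): starting from the cone (31.47 mm²), the r=10.5 sphere at (-3.5, 13) misses the remaining region (no effect); the r=9 sphere at (13.5, 1.5) misses the remaining region (no effect) — area = 31.47 mm²; the 12×30 cube at (5.5, 16) contributes its full rectangle (area 360.00 mm²); Merging all regions: the 2 present regions are separate (no shared area or edge), so areas and boundary lengths simply add and each stays a separate island — area = 391.47 mm²; (rotated 45° about Z; rotation is an isometry so areas/perimeters/island counts are preserved). So its area = 391.47 mm². Layer 1 (z = 0.2): the cone: at t=0.025 of its height the radius interpolates to r₁+(r₂−r₁)t = 5.425, giving a regular 32-gon of that circumradius (area = (32/2)·5.425²·sin(360°/32) = 91.87 mm²); the sphere at (-3.5, 13): section is a regular 32-gon, circumradius = √(r²−h²) = √(10.5²−0.3²) = 10.496 (area = (32/2)·10.496²·sin(360°/32) = 343.86 mm²); the r=9 sphere at (13.5, 1.5) slices to a regular 32-gon of circumradius 8.920 (√(r²−h²) with h=1.2 from center) (area = (32/2)·8.920²·sin(360°/32) = 248.34 mm²); Subtracting the remaining from the first: starting from the cone (91.87 mm²), the r=10.5 sphere at (-3.5, 13) partially overlaps it — only the 12.83 mm² overlap (of its 343.86 mm²) is removed, clipping the outline; the r=9 sphere at (13.5, 1.5) partially overlaps it — only the 2.06 mm² overlap (of its 248.34 mm²) is removed, clipping the outline — area = 76.98 mm²; the cube at (5.5, 16) is not intersected at this z (z outside [6, 17]); Combining (union): only the result so far is present, so the union is just that shape — area = 76.98 mm²; (whole slice rotated 45° about Z — lengths, areas and connectivity unchanged). So its area = 76.98 mm². Layer 31 is larger (391.47 vs 76.98 mm²).

layer 31 (z = 6.2 mm)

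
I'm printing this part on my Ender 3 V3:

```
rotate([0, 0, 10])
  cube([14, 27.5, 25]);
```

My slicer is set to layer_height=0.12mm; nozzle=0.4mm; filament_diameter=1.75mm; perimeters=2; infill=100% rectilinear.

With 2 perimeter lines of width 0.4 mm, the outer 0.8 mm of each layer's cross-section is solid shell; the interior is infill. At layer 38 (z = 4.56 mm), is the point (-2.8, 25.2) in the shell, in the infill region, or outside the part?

infill

At z = 4.56 mm: the cube is present — its section is the full 14×27.5 rectangle; (rotated 10° about Z; rotation is an isometry so areas/perimeters/island counts are preserved). Overall, the cross-section is a single solid region. Undo the 10° rotation: the query point maps to (1.618, 25.303) in the un-rotated model frame. The nearest boundary edge runs (0.00, 27.50)→(0.00, 0.00); distance from the point to it = 1.62 mm. The point is inside the cross-section and 1.62 mm from the nearest boundary — more than the 0.8 mm shell width (2 × 0.4), so it's in the infill interior.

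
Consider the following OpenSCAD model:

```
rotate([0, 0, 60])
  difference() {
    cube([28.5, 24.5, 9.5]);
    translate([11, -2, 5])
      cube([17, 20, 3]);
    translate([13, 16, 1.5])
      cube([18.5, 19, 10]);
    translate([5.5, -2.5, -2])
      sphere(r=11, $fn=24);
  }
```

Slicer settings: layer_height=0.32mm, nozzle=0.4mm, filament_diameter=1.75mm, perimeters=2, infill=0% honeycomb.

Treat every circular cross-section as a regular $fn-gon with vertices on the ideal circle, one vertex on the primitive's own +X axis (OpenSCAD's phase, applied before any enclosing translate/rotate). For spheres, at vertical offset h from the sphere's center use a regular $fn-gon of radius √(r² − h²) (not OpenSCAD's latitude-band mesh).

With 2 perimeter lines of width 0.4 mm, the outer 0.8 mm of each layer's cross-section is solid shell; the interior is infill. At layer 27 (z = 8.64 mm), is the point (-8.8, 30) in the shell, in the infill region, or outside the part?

outside

At z = 8.64 mm: the cube (footprint 28.5×24.5) is included at this height; the cube at (11, -2) does not reach this height (z outside [5, 8]); the 18.5×19 cube at (13, 16) contributes its full rectangle; the r=11 sphere at (5.5, -2.5) contributes a regular 24-gon of circumradius √(11²−10.64²) = 2.791; After the difference (first − rest): starting from the 28.5×24.5 cube, the 18.5×19 cube at (13, 16) partially overlaps it — only the 131.75 mm² overlap (of its 351.50 mm²) is removed, clipping the outline; the r=11 sphere at (5.5, -2.5) partially overlaps it — only the 0.44 mm² overlap (of its 24.20 mm²) is removed, clipping the outline — 1 connected region; (rotated 60° about Z; rotation is an isometry so areas/perimeters/island counts are preserved). Overall, the cross-section is a single solid region. Undo the 60° rotation: the query point maps to (21.581, 22.621) in the un-rotated model frame. The nearest boundary edge runs (13.00, 16.00)→(28.50, 16.00); distance from the point to it = 6.62 mm. The point is not inside any of the regions above, so it lies outside the cross-section (6.62 mm from the nearest boundary).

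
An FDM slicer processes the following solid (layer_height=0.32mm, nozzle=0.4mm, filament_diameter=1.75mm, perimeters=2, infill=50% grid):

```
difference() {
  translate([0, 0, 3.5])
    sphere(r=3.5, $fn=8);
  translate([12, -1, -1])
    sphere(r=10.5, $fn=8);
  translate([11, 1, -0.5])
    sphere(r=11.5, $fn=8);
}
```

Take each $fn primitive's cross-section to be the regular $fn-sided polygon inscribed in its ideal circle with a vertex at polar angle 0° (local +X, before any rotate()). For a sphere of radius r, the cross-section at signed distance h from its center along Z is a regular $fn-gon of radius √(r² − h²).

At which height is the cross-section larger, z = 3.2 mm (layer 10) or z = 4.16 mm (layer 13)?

layer 13 (z = 4.16 mm)

Layer 10 (z = 3.2): the sphere: section is a regular 8-gon, circumradius = √(r²−h²) = √(3.5²−0.3²) = 3.487 (area = (8/2)·3.487²·sin(360°/8) = 34.39 mm²); the r=10.5 sphere at (12, -1) contributes a regular 8-gon of circumradius √(10.5²−4.2²) = 9.623 (area = (8/2)·9.623²·sin(360°/8) = 261.94 mm²); the r=11.5 sphere at (11, 1) slices to a regular 8-gon of circumradius 10.889 (√(r²−h²) with h=3.7 from center) (area = (8/2)·10.889²·sin(360°/8) = 335.34 mm²); Taking the first minus the rest: starting from the r=3.5 sphere (34.39 mm²), the r=10.5 sphere at (12, -1) partially overlaps it — only the 1.28 mm² overlap (of its 261.94 mm²) is removed, clipping the outline; the r=11.5 sphere at (11, 1) partially overlaps it — only the 10.60 mm² overlap (of its 335.34 mm²) is removed, clipping the outline — area = 22.51 mm². So its area = 22.51 mm². Layer 13 (z = 4.16): the sphere: section is a regular 8-gon, circumradius = √(r²−h²) = √(3.5²−0.66²) = 3.437 (area = (8/2)·3.437²·sin(360°/8) = 33.42 mm²); the r=10.5 sphere at (12, -1) contributes a regular 8-gon of circumradius √(10.5²−5.16²) = 9.145 (area = (8/2)·9.145²·sin(360°/8) = 236.53 mm²); the sphere at (11, 1): section is a regular 8-gon, circumradius = √(r²−h²) = √(11.5²−4.66²) = 10.514 (area = (8/2)·10.514²·sin(360°/8) = 312.64 mm²); Taking the first minus the rest: starting from the r=3.5 sphere (33.42 mm²), the r=10.5 sphere at (12, -1) partially overlaps it — only the 0.20 mm² overlap (of its 236.53 mm²) is removed, clipping the outline; the r=11.5 sphere at (11, 1) partially overlaps it — only the 9.21 mm² overlap (of its 312.64 mm²) is removed, clipping the outline — area = 24.01 mm². So its area = 24.01 mm². Layer 13 is larger (24.01 vs 22.51 mm²).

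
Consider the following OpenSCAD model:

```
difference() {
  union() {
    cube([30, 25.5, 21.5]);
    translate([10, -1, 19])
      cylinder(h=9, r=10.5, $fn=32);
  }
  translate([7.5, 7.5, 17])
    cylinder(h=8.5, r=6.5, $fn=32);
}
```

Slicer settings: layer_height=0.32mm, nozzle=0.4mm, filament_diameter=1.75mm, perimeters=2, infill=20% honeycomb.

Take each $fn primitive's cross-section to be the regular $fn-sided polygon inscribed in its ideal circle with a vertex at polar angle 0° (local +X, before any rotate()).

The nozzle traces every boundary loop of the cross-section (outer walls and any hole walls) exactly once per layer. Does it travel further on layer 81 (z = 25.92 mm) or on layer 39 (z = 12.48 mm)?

Layer 81 (z = 25.92): the cube is absent (z outside [0, 21.5]); the cylinder at (10, -1): section is a regular 32-gon, circumradius r=10.5 (perimeter = 2·32·10.500·sin(180°/32) = 65.87 mm); Merging all regions: only the r=10.5 cylinder at (10, -1) is present, so the union is just that shape — boundary = 65.87 mm; the cylinder at (7.5, 7.5) is absent (z outside [17, 25.5]); Taking the first minus the rest: none of the subtracted shapes is present at this height, so that combined region is unchanged — boundary = 65.87 mm. So its perimeter = 65.87 mm. Layer 39 (z = 12.48): the cube is present — its section is the full 30×25.5 rectangle (perimeter 111.00 mm); the cylinder at (10, -1) does not reach this height (z outside [19, 28]); Combining (union): only the 30×25.5 cube is present, so the union is just that shape — boundary = 111.00 mm; the cylinder at (7.5, 7.5) does not reach this height (z outside [17, 25.5]); Taking the first minus the rest: none of the subtracted shapes is present at this height, so that combined region is unchanged — boundary = 111.00 mm. So its perimeter = 111.00 mm. Layer 39 is larger (111.00 vs 65.87 mm).

layer 39 (z = 12.48 mm)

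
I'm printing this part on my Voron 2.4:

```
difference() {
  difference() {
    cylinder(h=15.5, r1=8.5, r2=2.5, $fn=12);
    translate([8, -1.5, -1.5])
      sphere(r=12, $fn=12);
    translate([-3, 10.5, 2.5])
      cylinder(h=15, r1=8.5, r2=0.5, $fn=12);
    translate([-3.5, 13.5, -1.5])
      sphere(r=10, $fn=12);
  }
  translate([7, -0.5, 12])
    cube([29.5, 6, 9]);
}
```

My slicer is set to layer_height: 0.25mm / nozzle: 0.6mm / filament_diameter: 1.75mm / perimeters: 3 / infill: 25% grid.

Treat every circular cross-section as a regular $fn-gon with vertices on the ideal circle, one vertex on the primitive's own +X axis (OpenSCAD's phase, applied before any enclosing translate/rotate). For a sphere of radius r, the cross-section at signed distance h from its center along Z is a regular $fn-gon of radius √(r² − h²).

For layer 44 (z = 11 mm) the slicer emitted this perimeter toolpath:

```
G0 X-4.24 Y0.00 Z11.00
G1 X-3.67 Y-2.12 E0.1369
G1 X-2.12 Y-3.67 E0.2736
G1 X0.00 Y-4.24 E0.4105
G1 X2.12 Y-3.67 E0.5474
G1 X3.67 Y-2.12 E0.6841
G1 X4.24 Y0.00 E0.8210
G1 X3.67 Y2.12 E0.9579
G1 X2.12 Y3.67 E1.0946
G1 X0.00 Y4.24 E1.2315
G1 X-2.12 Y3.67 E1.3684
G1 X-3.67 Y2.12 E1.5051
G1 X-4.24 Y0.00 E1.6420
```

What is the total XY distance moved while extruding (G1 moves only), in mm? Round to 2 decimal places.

26.33 mm

Sum the Euclidean lengths of each G1 segment: total = 26.33 mm.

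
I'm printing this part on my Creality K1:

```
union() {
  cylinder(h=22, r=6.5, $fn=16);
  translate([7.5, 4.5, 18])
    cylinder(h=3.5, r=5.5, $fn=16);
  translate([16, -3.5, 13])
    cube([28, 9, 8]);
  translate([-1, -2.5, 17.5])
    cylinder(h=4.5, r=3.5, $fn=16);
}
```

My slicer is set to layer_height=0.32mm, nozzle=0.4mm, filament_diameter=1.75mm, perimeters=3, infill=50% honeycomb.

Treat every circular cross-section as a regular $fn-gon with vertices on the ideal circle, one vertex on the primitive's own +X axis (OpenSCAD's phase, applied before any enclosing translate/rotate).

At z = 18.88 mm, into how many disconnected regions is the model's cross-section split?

2

At z = 18.88 mm: the cylinder: section is a regular 16-gon, circumradius r=6.5; the r=5.5 cylinder at (7.5, 4.5) contributes a regular 16-gon of circumradius 5.5; the cube at (16, -3.5) (footprint 28×9) is included at this height; the r=3.5 cylinder at (-1, -2.5) gives a regular 16-gon of circumradius 3.5 (constant along its height); Combining (union): the regions partially overlap (shared area 54.43 mm²), so overlapping operands fuse into one piece — 2 connected regions. The result has 2 disconnected regions.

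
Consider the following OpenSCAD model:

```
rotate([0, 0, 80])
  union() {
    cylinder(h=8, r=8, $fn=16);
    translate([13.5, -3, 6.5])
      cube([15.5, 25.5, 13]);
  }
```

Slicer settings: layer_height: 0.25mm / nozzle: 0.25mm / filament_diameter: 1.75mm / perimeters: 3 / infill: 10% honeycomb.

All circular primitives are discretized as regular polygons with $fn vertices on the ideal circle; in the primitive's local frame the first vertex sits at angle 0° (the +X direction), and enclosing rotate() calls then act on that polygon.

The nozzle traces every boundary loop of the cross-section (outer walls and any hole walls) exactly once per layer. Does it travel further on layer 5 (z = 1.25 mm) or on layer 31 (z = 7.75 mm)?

Layer 5 (z = 1.25): the r=8 cylinder gives a regular 16-gon of circumradius 8 (constant along its height) (perimeter = 2·16·8.000·sin(180°/16) = 49.94 mm); the cube at (13.5, -3) is not intersected at this z (z outside [6.5, 19.5]); Merging all regions: only the r=8 cylinder is present, so the union is just that shape — boundary = 49.94 mm; (whole slice rotated 80° about Z — lengths, areas and connectivity unchanged). So its perimeter = 49.94 mm. Layer 31 (z = 7.75): the cylinder: section is a regular 16-gon, circumradius r=8 (perimeter = 2·16·8.000·sin(180°/16) = 49.94 mm); the cube at (13.5, -3) (footprint 15.5×25.5) is included at this height (perimeter 82.00 mm); Merging all regions: the 2 present regions are separate (no shared area or edge), so areas and boundary lengths simply add and each stays a separate island — boundary = 131.94 mm; (whole slice rotated 80° about Z — lengths, areas and connectivity unchanged). So its perimeter = 131.94 mm. Layer 31 is larger (131.94 vs 49.94 mm).

layer 31 (z = 7.75 mm)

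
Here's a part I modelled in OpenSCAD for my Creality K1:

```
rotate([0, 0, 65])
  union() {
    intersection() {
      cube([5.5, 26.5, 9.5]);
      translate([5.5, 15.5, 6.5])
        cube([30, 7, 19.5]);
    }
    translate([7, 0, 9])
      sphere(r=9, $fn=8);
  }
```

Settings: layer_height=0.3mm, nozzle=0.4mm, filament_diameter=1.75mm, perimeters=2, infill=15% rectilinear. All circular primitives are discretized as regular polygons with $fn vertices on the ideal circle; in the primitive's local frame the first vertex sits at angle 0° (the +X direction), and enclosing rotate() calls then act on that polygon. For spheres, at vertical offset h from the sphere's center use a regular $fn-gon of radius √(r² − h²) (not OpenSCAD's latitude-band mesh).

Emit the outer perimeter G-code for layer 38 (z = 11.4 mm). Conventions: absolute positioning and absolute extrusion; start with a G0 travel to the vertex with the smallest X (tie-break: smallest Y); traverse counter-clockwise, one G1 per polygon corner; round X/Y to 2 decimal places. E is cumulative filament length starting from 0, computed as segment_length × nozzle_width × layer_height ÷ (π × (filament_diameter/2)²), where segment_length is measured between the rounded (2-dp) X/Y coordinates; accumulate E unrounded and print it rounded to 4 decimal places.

At z = 11.4 mm: the cube is not intersected at this z (z outside [0, 9.5]); the cube at (5.5, 15.5) (footprint 30×7) is included at this height; Taking the intersection: at least one operand is absent at this height, so nothing remains; the sphere at (7, 0): section is a regular 8-gon, circumradius = √(r²−h²) = √(9²−2.4²) = 8.674; Merging all regions: only the r=9 sphere at (7, 0) is present, so the union is just that shape — 1 connected region; (whole slice rotated 65° about Z — lengths, areas and connectivity unchanged). The outline is a single polygon with 8 vertices. Extrusion per mm of travel: 0.4 × 0.3 / (π × 0.875²) = 0.049890. Accumulating E over each segment gives final E = 2.6501.

G0 X-5.19 Y3.38 Z11.40
G1 X-0.71 Y-1.52 E0.3312
G1 X5.93 Y-1.81 E0.6628
G1 X10.82 Y2.68 E0.9940
G1 X11.11 Y9.31 E1.3251
G1 X6.62 Y14.21 E1.6567
G1 X-0.01 Y14.50 E1.9878
G1 X-4.90 Y10.01 E2.3190
G1 X-5.19 Y3.38 E2.6501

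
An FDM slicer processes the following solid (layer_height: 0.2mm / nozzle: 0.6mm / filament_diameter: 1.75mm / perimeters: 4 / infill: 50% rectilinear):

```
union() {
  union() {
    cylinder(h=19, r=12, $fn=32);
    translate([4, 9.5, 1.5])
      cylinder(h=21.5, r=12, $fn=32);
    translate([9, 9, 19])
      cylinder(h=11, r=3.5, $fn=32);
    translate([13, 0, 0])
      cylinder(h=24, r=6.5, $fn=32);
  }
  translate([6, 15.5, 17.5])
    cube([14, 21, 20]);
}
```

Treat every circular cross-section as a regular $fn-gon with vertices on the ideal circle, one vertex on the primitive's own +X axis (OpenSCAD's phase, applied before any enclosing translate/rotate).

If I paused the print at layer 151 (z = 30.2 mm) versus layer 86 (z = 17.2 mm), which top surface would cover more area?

layer 86 (z = 17.2 mm)

Layer 151 (z = 30.2): the cylinder is absent (z outside [0, 19]); the cylinder at (4, 9.5) is absent (z outside [1.5, 23]); the cylinder at (9, 9) does not reach this height (z outside [19, 30]); the cylinder at (13, 0) is not intersected at this z (z outside [0, 24]); Merging all regions: nothing is present at this height; the cube at (6, 15.5) is present — its section is the full 14×21 rectangle (area 294.00 mm²); Taking the union: only the 14×21 cube at (6, 15.5) is present, so the union is just that shape — area = 294.00 mm². So its area = 294.00 mm². Layer 86 (z = 17.2): the r=12 cylinder contributes a regular 32-gon of circumradius 12 (area = (32/2)·12.000²·sin(360°/32) = 449.49 mm²); the r=12 cylinder at (4, 9.5) contributes a regular 32-gon of circumradius 12 (area = (32/2)·12.000²·sin(360°/32) = 449.49 mm²); the cylinder at (9, 9) does not reach this height (z outside [19, 30]); the r=6.5 cylinder at (13, 0) contributes a regular 32-gon of circumradius 6.5 (area = (32/2)·6.500²·sin(360°/32) = 131.88 mm²); Taking the union: the regions partially overlap — summed areas 1030.86 mm² minus the doubly-counted overlap 272.42 mm² gives 758.44 mm² — area = 758.44 mm²; the cube at (6, 15.5) is absent (z outside [17.5, 37.5]); Combining (union): only that combined region is present, so the union is just that shape — area = 758.44 mm². So its area = 758.44 mm². Layer 86 is larger (758.44 vs 294.00 mm²).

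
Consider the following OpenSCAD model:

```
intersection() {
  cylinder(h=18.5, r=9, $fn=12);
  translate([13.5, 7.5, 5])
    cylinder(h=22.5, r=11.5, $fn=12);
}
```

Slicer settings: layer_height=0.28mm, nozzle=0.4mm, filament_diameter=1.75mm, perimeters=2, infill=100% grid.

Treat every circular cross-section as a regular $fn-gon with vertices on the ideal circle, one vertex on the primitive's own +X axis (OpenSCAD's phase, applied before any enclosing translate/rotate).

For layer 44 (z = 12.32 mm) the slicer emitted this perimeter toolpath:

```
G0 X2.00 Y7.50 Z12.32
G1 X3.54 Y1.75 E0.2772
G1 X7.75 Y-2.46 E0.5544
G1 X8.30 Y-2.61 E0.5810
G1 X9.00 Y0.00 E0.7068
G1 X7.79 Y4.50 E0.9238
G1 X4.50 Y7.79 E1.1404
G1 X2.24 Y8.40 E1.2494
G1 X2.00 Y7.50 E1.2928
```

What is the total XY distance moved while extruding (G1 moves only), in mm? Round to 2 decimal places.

Sum the Euclidean lengths of each G1 segment: total = 27.76 mm.

27.76 mm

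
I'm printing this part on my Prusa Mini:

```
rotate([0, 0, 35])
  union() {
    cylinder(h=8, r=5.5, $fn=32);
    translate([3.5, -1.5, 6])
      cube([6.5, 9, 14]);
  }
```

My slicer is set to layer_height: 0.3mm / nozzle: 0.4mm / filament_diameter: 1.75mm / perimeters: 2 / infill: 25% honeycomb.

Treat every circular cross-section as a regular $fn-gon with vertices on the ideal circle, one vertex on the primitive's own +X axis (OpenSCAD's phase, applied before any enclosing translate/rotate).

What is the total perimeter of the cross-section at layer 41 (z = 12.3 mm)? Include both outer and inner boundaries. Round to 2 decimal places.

At z = 12.3 mm: the cylinder is absent (z outside [0, 8]); the 6.5×9 cube at (3.5, -1.5) contributes its full rectangle (perimeter 31.00 mm); Merging all regions: only the 6.5×9 cube at (3.5, -1.5) is present, so the union is just that shape — boundary = 31.00 mm; (rotated 35° about Z; rotation is an isometry so areas/perimeters/island counts are preserved). Overall, the cross-section is a single solid region. Total boundary length (outer) = 31.00 mm.

31.00 mm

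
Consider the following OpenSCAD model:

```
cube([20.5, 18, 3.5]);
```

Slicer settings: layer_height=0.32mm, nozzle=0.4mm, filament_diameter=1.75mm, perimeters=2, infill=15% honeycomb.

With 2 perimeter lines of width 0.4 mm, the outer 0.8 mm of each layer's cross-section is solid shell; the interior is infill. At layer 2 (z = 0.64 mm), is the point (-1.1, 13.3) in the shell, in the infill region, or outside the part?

outside

At z = 0.64 mm: the cube (footprint 20.5×18) is included at this height. Overall, the cross-section is a single solid region. The nearest boundary edge runs (0.00, 18.00)→(0.00, 0.00); distance from the point to it = 1.10 mm. The point is not inside any of the regions above, so it lies outside the cross-section (1.10 mm from the nearest boundary).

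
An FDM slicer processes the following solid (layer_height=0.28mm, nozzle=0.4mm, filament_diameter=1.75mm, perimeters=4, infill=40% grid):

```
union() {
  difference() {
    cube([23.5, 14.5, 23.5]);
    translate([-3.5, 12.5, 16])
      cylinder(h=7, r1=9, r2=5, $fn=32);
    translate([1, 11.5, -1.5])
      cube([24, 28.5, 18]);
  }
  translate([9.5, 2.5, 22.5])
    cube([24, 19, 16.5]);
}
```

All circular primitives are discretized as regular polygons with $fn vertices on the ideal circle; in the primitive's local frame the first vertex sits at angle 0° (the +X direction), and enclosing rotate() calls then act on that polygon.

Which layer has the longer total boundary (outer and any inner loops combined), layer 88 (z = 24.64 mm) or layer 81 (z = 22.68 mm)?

Layer 88 (z = 24.64): the cube is absent (z outside [0, 23.5]); the cone at (-3.5, 12.5) is not intersected at this z (z outside [16, 23]); the cube at (1, 11.5) is not intersected at this z (z outside [-1.5, 16.5]); After the difference (first − rest): the first operand is absent here, so nothing remains; the cube at (9.5, 2.5) is present — its section is the full 24×19 rectangle (perimeter 86.00 mm); Merging all regions: only the 24×19 cube at (9.5, 2.5) is present, so the union is just that shape — boundary = 86.00 mm. So its perimeter = 86.00 mm. Layer 81 (z = 22.68): the cube is present — its section is the full 23.5×14.5 rectangle (perimeter 76.00 mm); the cone at (-3.5, 12.5): at t=0.954 of its height the radius interpolates to r₁+(r₂−r₁)t = 5.183, giving a regular 32-gon of that circumradius (perimeter = 2·32·5.183·sin(180°/32) = 32.51 mm); the cube at (1, 11.5) is absent (z outside [-1.5, 16.5]); After the difference (first − rest): starting from the 23.5×14.5 cube, the cone at (-3.5, 12.5) partially overlaps it — only the 7.45 mm² overlap (of its 83.85 mm²) is removed, clipping the outline — boundary = 75.25 mm; the cube at (9.5, 2.5) (footprint 24×19) is included at this height (perimeter 86.00 mm); Combining (union): the regions partially overlap (shared area 168.00 mm²), so the edge portions inside another operand are dropped and the merged outline is re-measured after clipping — boundary = 109.25 mm. So its perimeter = 109.25 mm. Layer 81 is larger (109.25 vs 86.00 mm).

layer 81 (z = 22.68 mm)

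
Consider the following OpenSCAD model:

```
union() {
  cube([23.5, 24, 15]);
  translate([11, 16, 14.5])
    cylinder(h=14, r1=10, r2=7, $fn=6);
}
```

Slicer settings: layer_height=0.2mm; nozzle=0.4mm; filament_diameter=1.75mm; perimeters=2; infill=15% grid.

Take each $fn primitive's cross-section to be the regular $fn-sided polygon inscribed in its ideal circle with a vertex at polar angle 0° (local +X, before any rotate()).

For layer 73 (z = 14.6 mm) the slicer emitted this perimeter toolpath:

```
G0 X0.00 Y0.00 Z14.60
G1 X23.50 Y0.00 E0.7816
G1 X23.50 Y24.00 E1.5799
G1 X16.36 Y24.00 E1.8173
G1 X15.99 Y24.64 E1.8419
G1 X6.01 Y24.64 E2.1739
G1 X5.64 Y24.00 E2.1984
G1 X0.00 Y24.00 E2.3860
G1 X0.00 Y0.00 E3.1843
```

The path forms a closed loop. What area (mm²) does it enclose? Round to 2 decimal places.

Apply the shoelace formula to the sequence of (X, Y) vertices; enclosed area = 570.62 mm².

570.62 mm²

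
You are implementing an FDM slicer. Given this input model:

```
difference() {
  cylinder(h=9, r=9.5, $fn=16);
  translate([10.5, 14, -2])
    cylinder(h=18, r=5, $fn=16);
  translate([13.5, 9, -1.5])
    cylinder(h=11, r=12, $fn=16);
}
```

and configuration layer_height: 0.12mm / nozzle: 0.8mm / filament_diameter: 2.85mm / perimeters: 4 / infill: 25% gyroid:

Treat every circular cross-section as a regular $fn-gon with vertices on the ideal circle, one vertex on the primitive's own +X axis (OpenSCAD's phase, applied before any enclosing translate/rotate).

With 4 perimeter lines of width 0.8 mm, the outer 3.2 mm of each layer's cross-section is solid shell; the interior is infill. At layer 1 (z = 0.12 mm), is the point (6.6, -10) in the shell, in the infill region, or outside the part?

At z = 0.12 mm: the r=9.5 cylinder contributes a regular 16-gon of circumradius 9.5; the r=5 cylinder at (10.5, 14) gives a regular 16-gon of circumradius 5 (constant along its height); the r=12 cylinder at (13.5, 9) contributes a regular 16-gon of circumradius 12; Taking the first minus the rest: starting from the r=9.5 cylinder, the r=5 cylinder at (10.5, 14) misses the remaining region (no effect); the r=12 cylinder at (13.5, 9) partially overlaps it — only the 46.38 mm² overlap (of its 440.85 mm²) is removed, clipping the outline — 1 connected region. Overall, the cross-section is a single solid region. The nearest boundary edge runs (6.72, -6.72)→(3.64, -8.78); distance from the point to it = 2.66 mm. The point is not inside any of the regions above, so it lies outside the cross-section (2.66 mm from the nearest boundary).

outside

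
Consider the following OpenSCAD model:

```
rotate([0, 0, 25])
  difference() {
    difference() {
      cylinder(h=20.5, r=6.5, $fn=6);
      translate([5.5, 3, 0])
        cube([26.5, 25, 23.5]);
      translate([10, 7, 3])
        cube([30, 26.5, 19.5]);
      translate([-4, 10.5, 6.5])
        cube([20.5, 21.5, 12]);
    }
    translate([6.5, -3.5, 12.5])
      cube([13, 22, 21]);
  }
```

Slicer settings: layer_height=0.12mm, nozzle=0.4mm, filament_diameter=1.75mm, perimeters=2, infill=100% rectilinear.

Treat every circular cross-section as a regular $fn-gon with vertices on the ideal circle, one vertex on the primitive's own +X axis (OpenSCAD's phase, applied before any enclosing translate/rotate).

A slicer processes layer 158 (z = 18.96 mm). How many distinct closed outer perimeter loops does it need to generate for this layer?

At z = 18.96 mm: the cylinder: section is a regular 6-gon, circumradius r=6.5; the cube at (5.5, 3) (footprint 26.5×25) is included at this height; the cube at (10, 7) (footprint 30×26.5) is included at this height; the cube at (-4, 10.5) does not reach this height (z outside [6.5, 18.5]); Taking the first minus the rest: starting from the r=6.5 cylinder, the 26.5×25 cube at (5.5, 3) misses the remaining region (no effect); the 30×26.5 cube at (10, 7) misses the remaining region (no effect) — 1 connected region; the cube at (6.5, -3.5) is present — its section is the full 13×22 rectangle; After the difference (first − rest): starting from that combined region, the 13×22 cube at (6.5, -3.5) misses the remaining region (no effect) — 1 connected region; (rotated 25° about Z; rotation is an isometry so areas/perimeters/island counts are preserved). The result has 1 disconnected region.

1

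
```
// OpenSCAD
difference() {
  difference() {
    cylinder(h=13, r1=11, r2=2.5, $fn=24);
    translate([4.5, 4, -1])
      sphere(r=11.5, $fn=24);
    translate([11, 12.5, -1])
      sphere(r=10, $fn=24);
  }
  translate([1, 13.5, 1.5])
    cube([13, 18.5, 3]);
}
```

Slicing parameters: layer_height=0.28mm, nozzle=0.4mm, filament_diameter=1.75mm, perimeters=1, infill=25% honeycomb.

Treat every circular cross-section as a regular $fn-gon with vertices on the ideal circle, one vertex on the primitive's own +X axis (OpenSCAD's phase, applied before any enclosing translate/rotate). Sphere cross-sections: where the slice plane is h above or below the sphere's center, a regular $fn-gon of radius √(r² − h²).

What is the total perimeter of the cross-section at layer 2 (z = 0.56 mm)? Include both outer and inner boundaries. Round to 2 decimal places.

63.30 mm

At z = 0.56 mm: the cone contributes a regular 24-gon of circumradius 10.634 (interpolated between r1=11 and r2=2.5 at t=0.043) (perimeter = 2·24·10.634·sin(180°/24) = 66.62 mm); the r=11.5 sphere at (4.5, 4) contributes a regular 24-gon of circumradius √(11.5²−1.56²) = 11.394 (perimeter = 2·24·11.394·sin(180°/24) = 71.38 mm); the r=10 sphere at (11, 12.5) contributes a regular 24-gon of circumradius √(10²−1.56²) = 9.878 (perimeter = 2·24·9.878·sin(180°/24) = 61.89 mm); Subtracting the remaining from the first: starting from the cone, the r=11.5 sphere at (4.5, 4) partially overlaps it — only the 245.94 mm² overlap (of its 403.19 mm²) is removed, clipping the outline; the r=10 sphere at (11, 12.5) misses the remaining region (no effect) — boundary = 63.30 mm; the cube at (1, 13.5) does not reach this height (z outside [1.5, 4.5]); Taking the first minus the rest: none of the subtracted shapes is present at this height, so that combined region is unchanged — boundary = 63.30 mm. Overall, the cross-section is a single solid region. Total boundary length (outer) = 63.30 mm.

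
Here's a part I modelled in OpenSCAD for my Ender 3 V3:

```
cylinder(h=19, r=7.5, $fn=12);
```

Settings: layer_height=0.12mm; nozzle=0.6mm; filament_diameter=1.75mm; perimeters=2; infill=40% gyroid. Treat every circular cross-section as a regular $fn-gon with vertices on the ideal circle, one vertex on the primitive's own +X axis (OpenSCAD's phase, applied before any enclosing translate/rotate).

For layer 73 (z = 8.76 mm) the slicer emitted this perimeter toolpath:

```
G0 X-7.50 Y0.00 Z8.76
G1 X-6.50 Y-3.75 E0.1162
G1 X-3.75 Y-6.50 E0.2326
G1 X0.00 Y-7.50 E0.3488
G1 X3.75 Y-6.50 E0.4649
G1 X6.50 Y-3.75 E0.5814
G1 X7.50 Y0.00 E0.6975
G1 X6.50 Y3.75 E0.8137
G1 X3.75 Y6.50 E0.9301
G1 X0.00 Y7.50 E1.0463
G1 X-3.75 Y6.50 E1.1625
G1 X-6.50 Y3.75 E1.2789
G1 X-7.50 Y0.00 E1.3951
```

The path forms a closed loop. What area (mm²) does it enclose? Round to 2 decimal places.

168.88 mm²

Apply the shoelace formula to the sequence of (X, Y) vertices; enclosed area = 168.88 mm².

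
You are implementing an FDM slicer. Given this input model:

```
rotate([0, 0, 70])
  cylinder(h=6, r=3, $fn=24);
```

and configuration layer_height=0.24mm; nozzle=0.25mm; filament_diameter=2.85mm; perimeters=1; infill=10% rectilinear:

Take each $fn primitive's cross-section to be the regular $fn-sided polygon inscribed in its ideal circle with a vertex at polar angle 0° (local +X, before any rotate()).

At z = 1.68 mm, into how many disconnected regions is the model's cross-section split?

1

At z = 1.68 mm: the r=3 cylinder gives a regular 24-gon of circumradius 3 (constant along its height); (rotated 70° about Z; rotation is an isometry so areas/perimeters/island counts are preserved). The result has 1 disconnected region.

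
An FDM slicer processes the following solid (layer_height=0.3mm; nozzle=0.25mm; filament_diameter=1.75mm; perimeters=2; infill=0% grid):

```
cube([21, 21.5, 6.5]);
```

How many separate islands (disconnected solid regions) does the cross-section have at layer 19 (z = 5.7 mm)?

1

At z = 5.7 mm: the cube (footprint 21×21.5) is included at this height. Overall, the cross-section is a single solid region. Island count = 1.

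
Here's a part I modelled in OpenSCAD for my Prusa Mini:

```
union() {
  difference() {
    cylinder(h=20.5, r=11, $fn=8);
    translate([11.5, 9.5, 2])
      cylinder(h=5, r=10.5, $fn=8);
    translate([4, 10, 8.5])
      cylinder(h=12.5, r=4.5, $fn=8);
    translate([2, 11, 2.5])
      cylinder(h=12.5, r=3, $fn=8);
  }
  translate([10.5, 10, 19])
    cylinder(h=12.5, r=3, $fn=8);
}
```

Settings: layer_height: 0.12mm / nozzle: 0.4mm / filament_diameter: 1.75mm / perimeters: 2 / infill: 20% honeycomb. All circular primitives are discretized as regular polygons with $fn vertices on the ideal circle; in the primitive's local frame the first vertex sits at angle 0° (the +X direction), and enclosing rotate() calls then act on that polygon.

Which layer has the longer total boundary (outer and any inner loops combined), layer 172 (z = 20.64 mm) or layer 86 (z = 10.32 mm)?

layer 86 (z = 10.32 mm)

Layer 172 (z = 20.64): the cylinder is not intersected at this z (z outside [0, 20.5]); the cylinder at (11.5, 9.5) does not reach this height (z outside [2, 7]); the r=4.5 cylinder at (4, 10) gives a regular 8-gon of circumradius 4.5 (constant along its height) (perimeter = 2·8·4.500·sin(180°/8) = 27.55 mm); the cylinder at (2, 11) does not reach this height (z outside [2.5, 15]); Taking the first minus the rest: the first operand is absent here, so nothing remains; the cylinder at (10.5, 10): section is a regular 8-gon, circumradius r=3 (perimeter = 2·8·3.000·sin(180°/8) = 18.37 mm); Combining (union): only the r=3 cylinder at (10.5, 10) is present, so the union is just that shape — boundary = 18.37 mm. So its perimeter = 18.37 mm. Layer 86 (z = 10.32): the r=11 cylinder contributes a regular 8-gon of circumradius 11 (perimeter = 2·8·11.000·sin(180°/8) = 67.35 mm); the cylinder at (11.5, 9.5) does not reach this height (z outside [2, 7]); the r=4.5 cylinder at (4, 10) gives a regular 8-gon of circumradius 4.5 (constant along its height) (perimeter = 2·8·4.500·sin(180°/8) = 27.55 mm); the r=3 cylinder at (2, 11) contributes a regular 8-gon of circumradius 3 (perimeter = 2·8·3.000·sin(180°/8) = 18.37 mm); Taking the first minus the rest: starting from the r=11 cylinder, the r=4.5 cylinder at (4, 10) partially overlaps it — only the 23.59 mm² overlap (of its 57.28 mm²) is removed, clipping the outline; the r=3 cylinder at (2, 11) partially overlaps it — only the 0.42 mm² overlap (of its 25.46 mm²) is removed, clipping the outline — boundary = 70.41 mm; the cylinder at (10.5, 10) is absent (z outside [19, 31.5]); Taking the union: only that combined region is present, so the union is just that shape — boundary = 70.41 mm. So its perimeter = 70.41 mm. Layer 86 is larger (70.41 vs 18.37 mm).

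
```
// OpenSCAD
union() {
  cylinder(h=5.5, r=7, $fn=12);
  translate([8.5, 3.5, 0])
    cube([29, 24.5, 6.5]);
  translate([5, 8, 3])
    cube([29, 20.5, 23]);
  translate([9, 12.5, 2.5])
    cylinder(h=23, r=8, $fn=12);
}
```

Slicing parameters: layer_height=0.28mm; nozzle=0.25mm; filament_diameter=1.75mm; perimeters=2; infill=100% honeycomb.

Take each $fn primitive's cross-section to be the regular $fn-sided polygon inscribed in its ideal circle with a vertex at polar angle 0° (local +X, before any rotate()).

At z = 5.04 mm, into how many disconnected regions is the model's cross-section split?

At z = 5.04 mm: the r=7 cylinder contributes a regular 12-gon of circumradius 7; the cube at (8.5, 3.5) (footprint 29×24.5) is included at this height; the 29×20.5 cube at (5, 8) contributes its full rectangle; the r=8 cylinder at (9, 12.5) contributes a regular 12-gon of circumradius 8; Combining (union): the regions partially overlap (shared area 655.57 mm²), so overlapping operands fuse into one piece — 2 connected regions. The result has 2 disconnected regions.

2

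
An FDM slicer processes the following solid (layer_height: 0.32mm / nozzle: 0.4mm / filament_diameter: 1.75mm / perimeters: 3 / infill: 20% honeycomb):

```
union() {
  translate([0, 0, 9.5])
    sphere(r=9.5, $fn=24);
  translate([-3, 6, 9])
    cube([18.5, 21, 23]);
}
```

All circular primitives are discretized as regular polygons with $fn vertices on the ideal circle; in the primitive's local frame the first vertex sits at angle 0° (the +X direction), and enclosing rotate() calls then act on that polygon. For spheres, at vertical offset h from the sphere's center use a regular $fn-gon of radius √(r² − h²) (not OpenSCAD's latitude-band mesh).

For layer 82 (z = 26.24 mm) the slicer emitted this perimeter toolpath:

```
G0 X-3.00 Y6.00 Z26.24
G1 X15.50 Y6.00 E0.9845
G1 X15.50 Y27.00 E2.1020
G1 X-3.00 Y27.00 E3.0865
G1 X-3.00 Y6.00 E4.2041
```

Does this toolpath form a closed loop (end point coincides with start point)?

yes

Start point (G0): (-3.00, 6.00). End point (last G1): the path returns to the start — closed.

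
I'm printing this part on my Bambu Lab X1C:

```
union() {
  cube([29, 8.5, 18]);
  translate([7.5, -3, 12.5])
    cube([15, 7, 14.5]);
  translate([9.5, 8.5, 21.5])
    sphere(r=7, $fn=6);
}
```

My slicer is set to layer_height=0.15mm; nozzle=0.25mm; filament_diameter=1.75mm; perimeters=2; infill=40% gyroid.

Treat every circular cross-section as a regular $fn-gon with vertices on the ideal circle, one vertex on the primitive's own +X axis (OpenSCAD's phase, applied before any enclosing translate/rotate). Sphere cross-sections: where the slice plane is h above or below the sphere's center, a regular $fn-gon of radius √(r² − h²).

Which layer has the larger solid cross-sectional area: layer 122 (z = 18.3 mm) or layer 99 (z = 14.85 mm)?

layer 99 (z = 14.85 mm)

Layer 122 (z = 18.3): the cube does not reach this height (z outside [0, 18]); the 15×7 cube at (7.5, -3) contributes its full rectangle (area 105.00 mm²); the sphere at (9.5, 8.5): section is a regular 6-gon, circumradius = √(r²−h²) = √(7²−3.2²) = 6.226 (area = (6/2)·6.226²·sin(360°/6) = 100.70 mm²); Merging all regions: the regions partially overlap — summed areas 205.70 mm² minus the doubly-counted overlap 4.79 mm² gives 200.91 mm² — area = 200.91 mm². So its area = 200.91 mm². Layer 99 (z = 14.85): the cube (footprint 29×8.5) is included at this height (area 246.50 mm²); the 15×7 cube at (7.5, -3) contributes its full rectangle (area 105.00 mm²); the r=7 sphere at (9.5, 8.5) contributes a regular 6-gon of circumradius √(7²−6.65²) = 2.186 (area = (6/2)·2.186²·sin(360°/6) = 12.41 mm²); Combining (union): the regions partially overlap — summed areas 363.91 mm² minus the doubly-counted overlap 66.21 mm² gives 297.71 mm² — area = 297.71 mm². So its area = 297.71 mm². Layer 99 is larger (297.71 vs 200.91 mm²).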